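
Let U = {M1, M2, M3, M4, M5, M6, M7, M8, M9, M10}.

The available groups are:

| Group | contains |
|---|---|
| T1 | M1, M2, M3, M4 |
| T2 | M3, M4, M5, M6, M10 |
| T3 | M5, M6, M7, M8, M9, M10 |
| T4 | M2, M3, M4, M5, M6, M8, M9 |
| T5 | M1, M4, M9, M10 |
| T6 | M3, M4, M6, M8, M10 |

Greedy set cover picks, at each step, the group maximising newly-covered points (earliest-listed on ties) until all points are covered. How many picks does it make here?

Greedy: pick T4 (covers 7 new) → pick T3 (covers 2 new) → pick T1 (covers 1 new). Total picks: 3.
(The true minimum cover uses only 2 groups, so greedy is not optimal here.)

3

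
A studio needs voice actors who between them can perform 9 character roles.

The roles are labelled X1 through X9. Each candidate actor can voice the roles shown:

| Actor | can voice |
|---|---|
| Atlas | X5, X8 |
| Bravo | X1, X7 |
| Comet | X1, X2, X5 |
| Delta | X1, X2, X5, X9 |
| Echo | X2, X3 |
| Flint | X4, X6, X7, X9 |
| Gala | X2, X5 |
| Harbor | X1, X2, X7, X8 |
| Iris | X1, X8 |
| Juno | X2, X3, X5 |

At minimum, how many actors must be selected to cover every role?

3

Take {Flint, Iris, Juno}. Their union is {X1, X2, X3, X4, X5, X6, X7, X8, X9}, which is all 9 roles.
Each actor has at most 4 roles, and 2·4 = 8 < 9 — so at least 3 actors are needed, and 3 is optimal.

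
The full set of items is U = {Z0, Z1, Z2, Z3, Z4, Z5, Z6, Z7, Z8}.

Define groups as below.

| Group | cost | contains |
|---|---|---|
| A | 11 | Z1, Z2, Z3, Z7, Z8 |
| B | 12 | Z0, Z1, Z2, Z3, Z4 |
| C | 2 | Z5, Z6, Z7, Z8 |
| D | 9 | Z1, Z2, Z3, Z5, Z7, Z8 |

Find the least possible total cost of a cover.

14

B, C together cover every item (B ∪ C = {Z0, Z1, Z2, Z3, Z4, Z5, Z6, Z7, Z8}); total cost 12 + 2 = 14.
No covering selection has total cost below 14.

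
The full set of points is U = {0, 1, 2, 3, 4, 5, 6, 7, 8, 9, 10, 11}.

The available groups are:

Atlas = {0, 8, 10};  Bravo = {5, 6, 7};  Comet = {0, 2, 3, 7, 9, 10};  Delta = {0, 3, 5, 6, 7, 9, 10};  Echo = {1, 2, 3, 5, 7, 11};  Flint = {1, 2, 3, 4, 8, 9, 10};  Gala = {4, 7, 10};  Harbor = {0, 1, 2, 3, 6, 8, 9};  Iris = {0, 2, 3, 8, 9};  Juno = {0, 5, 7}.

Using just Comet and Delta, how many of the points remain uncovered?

Union of Comet, Delta = {0, 2, 3, 5, 6, 7, 9, 10}.
Not covered: 1, 4, 8, 11 — 4 points.

4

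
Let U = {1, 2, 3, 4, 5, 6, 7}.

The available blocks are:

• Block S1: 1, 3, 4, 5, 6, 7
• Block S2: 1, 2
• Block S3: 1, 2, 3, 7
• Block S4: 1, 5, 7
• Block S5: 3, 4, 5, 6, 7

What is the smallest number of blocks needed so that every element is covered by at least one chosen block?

S2 and S5 cover everything between them: the union {1, 2, 3, 4, 5, 6, 7} is all of U.
No single block has all 7 elements (the largest, S1, has 6), so 2 is optimal.

2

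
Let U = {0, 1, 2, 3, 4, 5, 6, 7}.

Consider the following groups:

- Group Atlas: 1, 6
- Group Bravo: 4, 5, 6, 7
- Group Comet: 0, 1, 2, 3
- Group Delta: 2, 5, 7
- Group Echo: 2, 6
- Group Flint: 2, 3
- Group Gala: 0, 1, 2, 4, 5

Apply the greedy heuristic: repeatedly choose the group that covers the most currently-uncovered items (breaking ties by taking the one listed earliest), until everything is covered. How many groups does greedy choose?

Greedy: pick Gala (covers 5 new) → pick Bravo (covers 2 new) → pick Comet (covers 1 new). Total picks: 3.
(The true minimum cover uses only 2 groups, so greedy is not optimal here.)

3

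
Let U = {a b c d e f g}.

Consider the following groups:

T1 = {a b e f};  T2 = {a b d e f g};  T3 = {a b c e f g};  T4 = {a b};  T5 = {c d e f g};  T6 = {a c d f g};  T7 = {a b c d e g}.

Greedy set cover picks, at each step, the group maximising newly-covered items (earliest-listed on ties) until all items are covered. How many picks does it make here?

2

Greedy: pick T2 (covers 6 new) → pick T3 (covers 1 new). Total picks: 2.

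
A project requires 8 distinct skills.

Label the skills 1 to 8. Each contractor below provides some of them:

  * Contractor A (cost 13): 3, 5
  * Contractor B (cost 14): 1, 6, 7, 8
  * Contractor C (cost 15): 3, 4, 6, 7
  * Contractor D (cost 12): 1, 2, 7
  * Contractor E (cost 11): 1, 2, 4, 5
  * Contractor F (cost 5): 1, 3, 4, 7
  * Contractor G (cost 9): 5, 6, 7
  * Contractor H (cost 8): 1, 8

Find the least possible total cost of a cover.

B, E, F together cover every skill (B ∪ E ∪ F = {1, 2, 3, 4, 5, 6, 7, 8}); total cost 14 + 11 + 5 = 30.
The greedy pick F, G, H, E costs 33; no covering selection beats 30.

30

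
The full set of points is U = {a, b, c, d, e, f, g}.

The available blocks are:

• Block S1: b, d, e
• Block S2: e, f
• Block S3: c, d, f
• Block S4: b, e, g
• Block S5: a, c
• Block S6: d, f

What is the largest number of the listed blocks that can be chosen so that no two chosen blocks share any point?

S4, S5, S6 are pairwise disjoint (S4={b,e,g}; S5={a,c}; S6={d,f}).
Every remaining block overlaps one of these, and no 4 of the listed blocks are pairwise disjoint, so 3 is the maximum.

3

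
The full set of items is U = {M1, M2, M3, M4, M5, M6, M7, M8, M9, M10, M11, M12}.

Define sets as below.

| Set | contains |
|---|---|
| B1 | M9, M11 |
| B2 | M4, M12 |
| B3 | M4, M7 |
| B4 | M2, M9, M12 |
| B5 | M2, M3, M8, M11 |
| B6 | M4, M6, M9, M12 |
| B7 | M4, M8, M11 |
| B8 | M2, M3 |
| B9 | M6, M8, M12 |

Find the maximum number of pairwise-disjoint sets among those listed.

4

B1, B3, B8, B9 are pairwise disjoint (B1={M9,M11}; B3={M4,M7}; B8={M2,M3}; B9={M6,M8,M12}).
Every remaining set overlaps one of these, and no 5 of the listed sets are pairwise disjoint, so 4 is the maximum.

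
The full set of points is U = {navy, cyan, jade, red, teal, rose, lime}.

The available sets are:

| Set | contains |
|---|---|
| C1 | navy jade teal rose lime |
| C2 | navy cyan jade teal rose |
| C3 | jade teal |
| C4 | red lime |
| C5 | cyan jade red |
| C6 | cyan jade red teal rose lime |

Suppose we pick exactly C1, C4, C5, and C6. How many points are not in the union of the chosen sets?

0

Union of C1, C4, C5, C6 = {navy, cyan, jade, red, teal, rose, lime} — that's every point, so 0 are uncovered.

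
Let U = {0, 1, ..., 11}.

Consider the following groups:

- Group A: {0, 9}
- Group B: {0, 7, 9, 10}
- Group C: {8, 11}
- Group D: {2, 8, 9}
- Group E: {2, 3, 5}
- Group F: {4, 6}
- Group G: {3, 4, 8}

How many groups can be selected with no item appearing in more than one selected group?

A, C, E, F are pairwise disjoint (A={0,9}; C={8,11}; E={2,3,5}; F={4,6}).
Every remaining group overlaps one of these, and no 5 of the listed groups are pairwise disjoint, so 4 is the maximum.

4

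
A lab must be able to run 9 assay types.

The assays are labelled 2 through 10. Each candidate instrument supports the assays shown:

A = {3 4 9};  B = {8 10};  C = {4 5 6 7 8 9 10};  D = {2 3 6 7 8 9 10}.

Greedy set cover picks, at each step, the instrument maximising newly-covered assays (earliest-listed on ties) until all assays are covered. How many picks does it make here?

2

Greedy: pick C (covers 7 new) → pick D (covers 2 new). Total picks: 2.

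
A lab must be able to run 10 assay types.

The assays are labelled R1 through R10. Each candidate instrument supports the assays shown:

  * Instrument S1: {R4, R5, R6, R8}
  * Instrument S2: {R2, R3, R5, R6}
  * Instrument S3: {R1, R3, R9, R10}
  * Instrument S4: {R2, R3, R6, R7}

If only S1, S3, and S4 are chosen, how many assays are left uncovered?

0

Union of S1, S3, S4 = {R1, R2, R3, R4, R5, R6, R7, R8, R9, R10} — that's every assay, so 0 are uncovered.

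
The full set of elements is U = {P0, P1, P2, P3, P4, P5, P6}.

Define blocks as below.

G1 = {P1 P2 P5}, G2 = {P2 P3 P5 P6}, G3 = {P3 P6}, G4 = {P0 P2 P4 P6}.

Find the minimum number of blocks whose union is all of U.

G1, G3, and G4 cover everything between them: the union {P0, P1, P2, P3, P4, P5, P6} is all of U.
Only G4 contains P0, so G4 is forced; the remaining 3 elements need at least 2 more blocks (each remaining block adds at most 2) — so at least 3 blocks are needed, and 3 is optimal.

3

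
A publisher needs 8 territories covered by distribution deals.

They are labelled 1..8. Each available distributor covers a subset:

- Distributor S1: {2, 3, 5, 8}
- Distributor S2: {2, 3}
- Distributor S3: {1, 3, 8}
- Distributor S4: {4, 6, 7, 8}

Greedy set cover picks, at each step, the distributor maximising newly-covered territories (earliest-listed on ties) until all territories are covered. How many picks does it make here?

Greedy: pick S1 (covers 4 new) → pick S4 (covers 3 new) → pick S3 (covers 1 new). Total picks: 3.

3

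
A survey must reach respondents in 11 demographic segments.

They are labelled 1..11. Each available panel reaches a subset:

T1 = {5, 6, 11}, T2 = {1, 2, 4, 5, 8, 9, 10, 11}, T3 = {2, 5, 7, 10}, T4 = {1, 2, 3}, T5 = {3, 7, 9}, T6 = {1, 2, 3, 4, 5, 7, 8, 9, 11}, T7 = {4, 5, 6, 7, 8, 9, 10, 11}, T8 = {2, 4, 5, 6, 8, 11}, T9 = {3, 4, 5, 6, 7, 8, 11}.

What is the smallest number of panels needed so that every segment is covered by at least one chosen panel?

T2 and T9 together: T2 ∪ T9 = {1, 2, 3, 4, 5, 6, 7, 8, 9, 10, 11} — every segment is covered.
No single panel has all 11 segments (the largest, T6, has 9), so 2 is optimal.

2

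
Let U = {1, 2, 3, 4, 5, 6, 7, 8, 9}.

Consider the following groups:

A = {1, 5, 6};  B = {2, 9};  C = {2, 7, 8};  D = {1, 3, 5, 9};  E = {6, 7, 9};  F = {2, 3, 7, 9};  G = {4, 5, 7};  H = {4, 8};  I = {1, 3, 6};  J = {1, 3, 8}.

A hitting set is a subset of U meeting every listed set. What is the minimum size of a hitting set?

The 4 elements {1, 7, 8, 9} hit every group.
No choice of 3 elements meets every group, so 4 is the minimum.

4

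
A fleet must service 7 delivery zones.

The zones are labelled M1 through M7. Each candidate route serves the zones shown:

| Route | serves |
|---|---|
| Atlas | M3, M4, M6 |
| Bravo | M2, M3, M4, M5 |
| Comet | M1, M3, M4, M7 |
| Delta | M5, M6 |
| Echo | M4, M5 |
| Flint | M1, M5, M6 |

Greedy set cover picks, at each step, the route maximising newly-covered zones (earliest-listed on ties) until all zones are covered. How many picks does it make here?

Greedy: pick Bravo (covers 4 new) → pick Comet (covers 2 new) → pick Atlas (covers 1 new). Total picks: 3.

3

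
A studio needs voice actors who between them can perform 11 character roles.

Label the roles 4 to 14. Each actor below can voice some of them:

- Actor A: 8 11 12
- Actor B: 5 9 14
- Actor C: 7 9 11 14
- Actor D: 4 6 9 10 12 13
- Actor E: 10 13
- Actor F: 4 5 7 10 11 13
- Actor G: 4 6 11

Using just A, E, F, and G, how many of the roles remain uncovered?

Union of A, E, F, G = {4, 5, 6, 7, 8, 10, 11, 12, 13}.
Not covered: 9, 14 — 2 roles.

2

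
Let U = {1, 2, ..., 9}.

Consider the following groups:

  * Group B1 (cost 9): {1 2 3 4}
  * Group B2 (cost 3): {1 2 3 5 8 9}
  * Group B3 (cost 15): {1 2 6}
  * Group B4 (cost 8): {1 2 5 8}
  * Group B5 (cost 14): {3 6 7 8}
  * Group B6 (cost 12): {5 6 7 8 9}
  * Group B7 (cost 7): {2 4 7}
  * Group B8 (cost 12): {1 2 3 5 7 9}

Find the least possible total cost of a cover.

21

B1, B6 together cover every point (B1 ∪ B6 = {1, 2, 3, 4, 5, 6, 7, 8, 9}); total cost 9 + 12 = 21.
The greedy pick B2, B7, B6 costs 22; no covering selection beats 21.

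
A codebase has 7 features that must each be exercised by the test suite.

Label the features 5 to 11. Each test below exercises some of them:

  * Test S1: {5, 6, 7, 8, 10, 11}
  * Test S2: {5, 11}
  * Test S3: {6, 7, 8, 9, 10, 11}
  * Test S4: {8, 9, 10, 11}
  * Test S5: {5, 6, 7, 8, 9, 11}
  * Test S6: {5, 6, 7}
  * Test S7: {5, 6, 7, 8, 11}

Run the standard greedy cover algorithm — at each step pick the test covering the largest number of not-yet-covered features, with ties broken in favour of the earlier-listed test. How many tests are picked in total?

2

Greedy: pick S1 (covers 6 new) → pick S3 (covers 1 new). Total picks: 2.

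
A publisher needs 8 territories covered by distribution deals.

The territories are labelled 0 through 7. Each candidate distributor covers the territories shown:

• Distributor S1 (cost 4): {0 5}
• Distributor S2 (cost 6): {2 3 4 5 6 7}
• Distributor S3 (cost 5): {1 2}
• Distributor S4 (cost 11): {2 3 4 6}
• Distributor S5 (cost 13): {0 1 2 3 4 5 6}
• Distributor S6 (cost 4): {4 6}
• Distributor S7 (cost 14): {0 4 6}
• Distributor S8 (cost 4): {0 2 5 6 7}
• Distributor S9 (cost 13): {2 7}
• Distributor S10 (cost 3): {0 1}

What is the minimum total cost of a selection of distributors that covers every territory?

9

S2, S10 together cover every territory (S2 ∪ S10 = {0, 1, 2, 3, 4, 5, 6, 7}); total cost 6 + 3 = 9.
The greedy pick S8, S2, S10 costs 13; no covering selection beats 9.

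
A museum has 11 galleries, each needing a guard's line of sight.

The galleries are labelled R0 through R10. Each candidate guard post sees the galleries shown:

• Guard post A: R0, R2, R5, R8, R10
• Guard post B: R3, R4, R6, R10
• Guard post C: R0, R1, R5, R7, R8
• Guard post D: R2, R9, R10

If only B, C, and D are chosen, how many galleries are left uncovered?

0

Union of B, C, D = {R0, R1, R2, R3, R4, R5, R6, R7, R8, R9, R10} — that's every gallery, so 0 are uncovered.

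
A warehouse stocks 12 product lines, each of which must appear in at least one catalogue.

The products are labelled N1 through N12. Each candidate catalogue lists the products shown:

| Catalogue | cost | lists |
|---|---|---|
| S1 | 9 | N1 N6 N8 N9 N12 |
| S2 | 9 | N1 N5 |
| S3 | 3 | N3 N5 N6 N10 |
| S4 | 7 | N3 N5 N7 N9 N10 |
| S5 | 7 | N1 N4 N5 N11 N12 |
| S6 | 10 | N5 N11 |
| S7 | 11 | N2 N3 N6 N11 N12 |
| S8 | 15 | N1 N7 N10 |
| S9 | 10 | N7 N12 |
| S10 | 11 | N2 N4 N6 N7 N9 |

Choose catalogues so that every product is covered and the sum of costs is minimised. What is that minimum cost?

30

S1, S3, S5, S10 together cover every product (S1 ∪ S3 ∪ S5 ∪ S10 = {N1, N2, N3, N4, N5, N6, N7, N8, N9, N10, N11, N12}); total cost 9 + 3 + 7 + 11 = 30.
The greedy pick S3, S5, S4, S1, S7 costs 37; no covering selection beats 30.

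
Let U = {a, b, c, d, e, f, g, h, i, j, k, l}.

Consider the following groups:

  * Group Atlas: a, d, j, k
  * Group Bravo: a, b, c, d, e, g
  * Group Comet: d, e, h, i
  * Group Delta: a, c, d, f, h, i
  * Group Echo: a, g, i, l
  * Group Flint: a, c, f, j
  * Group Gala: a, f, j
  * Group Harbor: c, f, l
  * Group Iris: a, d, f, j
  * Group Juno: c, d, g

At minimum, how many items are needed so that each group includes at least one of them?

3

Take T = {a, c, e}. Each listed group contains at least one of these, so T is a hitting set of size 3.
No choice of 2 items meets every group, so 3 is the minimum.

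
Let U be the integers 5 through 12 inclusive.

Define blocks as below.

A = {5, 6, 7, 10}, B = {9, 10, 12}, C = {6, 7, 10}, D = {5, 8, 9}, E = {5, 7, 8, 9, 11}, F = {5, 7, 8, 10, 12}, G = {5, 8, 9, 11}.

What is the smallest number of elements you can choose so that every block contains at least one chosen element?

H = {8, 10} meets every block (each contains at least one member of H), and |H| = 2.
The blocks C, D are pairwise disjoint, so any hitting set needs a separate element for each — at least 2. Hence 2 is optimal.

2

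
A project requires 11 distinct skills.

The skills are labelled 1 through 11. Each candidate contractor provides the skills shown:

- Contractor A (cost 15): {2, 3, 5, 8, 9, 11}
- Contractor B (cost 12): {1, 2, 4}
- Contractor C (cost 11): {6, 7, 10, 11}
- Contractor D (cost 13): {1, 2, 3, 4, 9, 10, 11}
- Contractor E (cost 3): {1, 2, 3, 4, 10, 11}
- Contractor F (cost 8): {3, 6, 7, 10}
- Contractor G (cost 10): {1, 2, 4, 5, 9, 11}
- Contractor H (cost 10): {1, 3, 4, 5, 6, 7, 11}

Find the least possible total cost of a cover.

26

A, E, F together cover every skill (A ∪ E ∪ F = {1, 2, 3, 4, 5, 6, 7, 8, 9, 10, 11}); total cost 15 + 3 + 8 = 26.
The greedy pick E, H, A costs 28; no covering selection beats 26.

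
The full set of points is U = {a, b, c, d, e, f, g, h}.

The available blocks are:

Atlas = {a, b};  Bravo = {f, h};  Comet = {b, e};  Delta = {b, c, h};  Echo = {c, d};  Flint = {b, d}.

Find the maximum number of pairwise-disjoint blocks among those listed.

3

Atlas, Bravo, Echo are pairwise disjoint (Atlas={a,b}; Bravo={f,h}; Echo={c,d}).
Every remaining block overlaps one of these, and no 4 of the listed blocks are pairwise disjoint, so 3 is the maximum.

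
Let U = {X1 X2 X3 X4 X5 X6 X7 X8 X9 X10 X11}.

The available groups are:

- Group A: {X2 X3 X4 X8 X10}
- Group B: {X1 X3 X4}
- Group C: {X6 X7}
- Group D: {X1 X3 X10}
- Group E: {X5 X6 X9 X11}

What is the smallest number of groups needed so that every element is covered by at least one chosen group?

Take {A, B, C, E}. Their union is {X1, X2, X3, X4, X5, X6, X7, X8, X9, X10, X11}, which is all 11 elements.
No 3 of the 5 groups cover everything (all 10 combinations miss at least one element), so 4 is optimal.

4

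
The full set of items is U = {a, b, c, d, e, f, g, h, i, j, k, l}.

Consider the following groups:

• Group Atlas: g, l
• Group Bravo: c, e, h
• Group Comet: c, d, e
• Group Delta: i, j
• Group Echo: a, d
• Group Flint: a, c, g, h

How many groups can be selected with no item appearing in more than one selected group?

Atlas, Bravo, Delta, Echo are pairwise disjoint (Atlas={g,l}; Bravo={c,e,h}; Delta={i,j}; Echo={a,d}).
Every remaining group overlaps one of these, and no 5 of the listed groups are pairwise disjoint, so 4 is the maximum.

4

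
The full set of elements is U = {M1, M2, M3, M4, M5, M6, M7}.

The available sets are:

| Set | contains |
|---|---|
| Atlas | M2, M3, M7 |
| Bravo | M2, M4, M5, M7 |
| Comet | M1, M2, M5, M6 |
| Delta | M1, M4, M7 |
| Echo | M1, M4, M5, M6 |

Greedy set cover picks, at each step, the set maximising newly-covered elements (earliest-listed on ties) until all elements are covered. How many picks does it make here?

Greedy: pick Bravo (covers 4 new) → pick Comet (covers 2 new) → pick Atlas (covers 1 new). Total picks: 3.
(The true minimum cover uses only 2 sets, so greedy is not optimal here.)

3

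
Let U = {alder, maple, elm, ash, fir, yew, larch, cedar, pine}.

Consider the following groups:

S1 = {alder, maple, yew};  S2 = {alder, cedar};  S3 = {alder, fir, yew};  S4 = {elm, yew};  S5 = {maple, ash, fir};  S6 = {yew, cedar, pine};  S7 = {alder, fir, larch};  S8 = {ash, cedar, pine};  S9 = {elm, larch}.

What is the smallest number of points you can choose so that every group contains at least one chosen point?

4

The 4 points {alder, elm, ash, pine} hit every group.
No choice of 3 points meets every group, so 4 is the minimum.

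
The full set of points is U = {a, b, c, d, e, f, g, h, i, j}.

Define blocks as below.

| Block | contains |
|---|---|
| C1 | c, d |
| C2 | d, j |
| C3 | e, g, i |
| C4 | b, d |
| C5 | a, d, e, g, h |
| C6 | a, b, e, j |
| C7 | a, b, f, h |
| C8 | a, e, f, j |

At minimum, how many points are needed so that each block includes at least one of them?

Take T = {a, d, i}. Each listed block contains at least one of these, so T is a hitting set of size 3.
The blocks C1, C3, C7 are pairwise disjoint, so any hitting set needs a separate point for each — at least 3. Hence 3 is optimal.

3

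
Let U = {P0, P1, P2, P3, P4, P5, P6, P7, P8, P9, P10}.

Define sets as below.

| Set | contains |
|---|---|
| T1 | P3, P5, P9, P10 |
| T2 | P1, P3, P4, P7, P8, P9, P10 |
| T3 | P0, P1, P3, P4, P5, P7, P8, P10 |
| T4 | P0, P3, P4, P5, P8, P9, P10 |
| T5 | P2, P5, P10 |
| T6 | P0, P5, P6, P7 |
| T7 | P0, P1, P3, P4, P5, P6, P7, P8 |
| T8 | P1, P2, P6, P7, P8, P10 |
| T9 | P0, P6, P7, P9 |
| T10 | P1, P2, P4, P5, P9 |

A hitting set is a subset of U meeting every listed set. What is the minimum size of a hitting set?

2

H = {P5, P7} meets every set (each contains at least one member of H), and |H| = 2.
The sets T5, T9 are pairwise disjoint, so any hitting set needs a separate item for each — at least 2. Hence 2 is optimal.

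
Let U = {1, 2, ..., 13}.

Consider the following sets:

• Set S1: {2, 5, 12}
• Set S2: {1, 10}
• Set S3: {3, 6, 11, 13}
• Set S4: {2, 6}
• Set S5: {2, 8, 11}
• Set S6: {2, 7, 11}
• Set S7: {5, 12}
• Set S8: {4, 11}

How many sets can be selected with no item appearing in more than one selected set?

S2, S4, S7, S8 are pairwise disjoint (S2={1,10}; S4={2,6}; S7={5,12}; S8={4,11}).
Every remaining set overlaps one of these, and no 5 of the listed sets are pairwise disjoint, so 4 is the maximum.

4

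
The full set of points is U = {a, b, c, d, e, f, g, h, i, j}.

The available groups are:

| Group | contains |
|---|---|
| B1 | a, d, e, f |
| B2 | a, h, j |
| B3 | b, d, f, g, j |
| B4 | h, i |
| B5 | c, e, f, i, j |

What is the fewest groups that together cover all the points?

B2, B3, and B5 cover everything between them: the union {a, b, c, d, e, f, g, h, i, j} is all of U.
Only B3 contains b, so B3 is forced; the remaining 5 points need at least 2 more groups (each remaining group adds at most 3) — so at least 3 groups are needed, and 3 is optimal.

3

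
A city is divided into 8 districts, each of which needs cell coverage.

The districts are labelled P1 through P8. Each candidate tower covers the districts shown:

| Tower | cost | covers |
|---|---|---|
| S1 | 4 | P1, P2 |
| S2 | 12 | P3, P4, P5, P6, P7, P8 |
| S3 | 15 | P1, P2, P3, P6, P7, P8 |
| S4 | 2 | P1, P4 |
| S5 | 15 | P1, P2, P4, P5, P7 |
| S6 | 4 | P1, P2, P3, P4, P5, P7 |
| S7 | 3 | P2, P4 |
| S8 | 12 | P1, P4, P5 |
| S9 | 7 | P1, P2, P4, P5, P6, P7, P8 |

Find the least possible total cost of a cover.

11

S6, S9 together cover every district (S6 ∪ S9 = {P1, P2, P3, P4, P5, P6, P7, P8}); total cost 4 + 7 = 11.
No covering selection has total cost below 11.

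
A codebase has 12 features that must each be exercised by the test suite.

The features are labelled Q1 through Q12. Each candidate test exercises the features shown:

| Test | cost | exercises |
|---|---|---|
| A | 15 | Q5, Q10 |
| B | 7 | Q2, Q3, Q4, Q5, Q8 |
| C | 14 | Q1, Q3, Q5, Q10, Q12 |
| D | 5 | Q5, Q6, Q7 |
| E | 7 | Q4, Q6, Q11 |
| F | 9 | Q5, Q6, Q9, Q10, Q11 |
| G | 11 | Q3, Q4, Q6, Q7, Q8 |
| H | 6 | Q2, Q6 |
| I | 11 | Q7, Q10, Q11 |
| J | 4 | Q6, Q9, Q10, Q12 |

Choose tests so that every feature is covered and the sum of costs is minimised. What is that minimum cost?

B, C, D, F together cover every feature (B ∪ C ∪ D ∪ F = {Q1, Q2, Q3, Q4, Q5, Q6, Q7, Q8, Q9, Q10, Q11, Q12}); total cost 7 + 14 + 5 + 9 = 35.
The greedy pick J, B, D, E, C costs 37; no covering selection beats 35.

35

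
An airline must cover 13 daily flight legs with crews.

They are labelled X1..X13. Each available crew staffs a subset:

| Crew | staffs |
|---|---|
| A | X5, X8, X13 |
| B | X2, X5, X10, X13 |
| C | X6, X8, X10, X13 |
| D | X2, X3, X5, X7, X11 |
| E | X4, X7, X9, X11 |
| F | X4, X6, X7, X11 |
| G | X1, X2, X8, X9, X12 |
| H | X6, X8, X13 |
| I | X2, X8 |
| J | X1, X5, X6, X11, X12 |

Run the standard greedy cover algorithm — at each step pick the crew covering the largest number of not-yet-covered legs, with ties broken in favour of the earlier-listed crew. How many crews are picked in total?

Greedy: pick D (covers 5 new) → pick C (covers 4 new) → pick G (covers 3 new) → pick E (covers 1 new). Total picks: 4.

4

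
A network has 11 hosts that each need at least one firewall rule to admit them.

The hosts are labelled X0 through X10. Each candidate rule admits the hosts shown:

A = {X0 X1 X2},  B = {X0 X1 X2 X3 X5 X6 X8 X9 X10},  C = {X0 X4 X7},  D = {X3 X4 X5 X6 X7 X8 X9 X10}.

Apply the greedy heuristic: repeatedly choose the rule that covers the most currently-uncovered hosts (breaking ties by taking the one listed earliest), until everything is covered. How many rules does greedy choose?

2

Greedy: pick B (covers 9 new) → pick C (covers 2 new). Total picks: 2.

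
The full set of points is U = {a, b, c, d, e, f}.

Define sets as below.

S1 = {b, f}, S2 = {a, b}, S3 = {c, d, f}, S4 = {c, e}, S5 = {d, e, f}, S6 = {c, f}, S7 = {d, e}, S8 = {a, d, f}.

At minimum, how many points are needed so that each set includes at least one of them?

3

H = {b, e, f} meets every set (each contains at least one member of H), and |H| = 3.
The sets S2, S6, S7 are pairwise disjoint, so any hitting set needs a separate point for each — at least 3. Hence 3 is optimal.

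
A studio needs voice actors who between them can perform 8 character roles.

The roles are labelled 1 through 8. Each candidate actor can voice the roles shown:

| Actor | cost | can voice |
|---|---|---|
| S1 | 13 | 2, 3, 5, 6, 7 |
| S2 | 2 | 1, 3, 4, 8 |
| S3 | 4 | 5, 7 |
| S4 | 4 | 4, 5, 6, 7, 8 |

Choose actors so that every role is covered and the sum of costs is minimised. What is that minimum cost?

S1, S2 together cover every role (S1 ∪ S2 = {1, 2, 3, 4, 5, 6, 7, 8}); total cost 13 + 2 = 15.
The greedy pick S2, S4, S1 costs 19; no covering selection beats 15.

15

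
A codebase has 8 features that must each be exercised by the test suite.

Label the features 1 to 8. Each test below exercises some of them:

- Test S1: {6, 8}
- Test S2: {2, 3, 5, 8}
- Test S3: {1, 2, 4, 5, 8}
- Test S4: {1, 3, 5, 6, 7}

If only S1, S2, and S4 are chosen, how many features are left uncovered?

1

Union of S1, S2, S4 = {1, 2, 3, 5, 6, 7, 8}.
Not covered: 4 — 1 feature.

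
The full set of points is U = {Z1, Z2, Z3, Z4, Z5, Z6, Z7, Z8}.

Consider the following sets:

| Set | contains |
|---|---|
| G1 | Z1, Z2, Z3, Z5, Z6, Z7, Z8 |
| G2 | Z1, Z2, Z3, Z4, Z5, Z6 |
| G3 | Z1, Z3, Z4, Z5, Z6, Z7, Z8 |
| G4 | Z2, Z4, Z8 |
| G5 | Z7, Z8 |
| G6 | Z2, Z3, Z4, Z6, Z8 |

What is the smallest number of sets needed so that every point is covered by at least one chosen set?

2

G3 and G6 together: G3 ∪ G6 = {Z1, Z2, Z3, Z4, Z5, Z6, Z7, Z8} — every point is covered.
No single set has all 8 points (the largest, G1, has 7), so 2 is optimal.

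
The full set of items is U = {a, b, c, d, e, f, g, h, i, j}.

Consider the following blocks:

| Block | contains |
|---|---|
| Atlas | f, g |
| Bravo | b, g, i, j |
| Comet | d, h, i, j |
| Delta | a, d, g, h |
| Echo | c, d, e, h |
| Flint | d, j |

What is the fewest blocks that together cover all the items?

4

Atlas, Bravo, Delta, and Echo cover everything between them: the union {a, b, c, d, e, f, g, h, i, j} is all of U.
No 3 of the 6 blocks cover everything (all 20 combinations miss at least one item), so 4 is optimal.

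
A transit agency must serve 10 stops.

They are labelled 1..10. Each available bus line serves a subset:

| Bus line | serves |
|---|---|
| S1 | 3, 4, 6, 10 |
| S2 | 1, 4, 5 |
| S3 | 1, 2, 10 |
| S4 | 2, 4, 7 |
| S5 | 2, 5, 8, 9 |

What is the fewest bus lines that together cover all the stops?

Take {S1, S3, S4, S5}. Their union is {1, 2, 3, 4, 5, 6, 7, 8, 9, 10}, which is all 10 stops.
Only S4 contains 7, so S4 is forced; the remaining 7 stops need at least 3 more bus lines (each remaining bus line adds at most 3) — so at least 4 bus lines are needed, and 4 is optimal.

4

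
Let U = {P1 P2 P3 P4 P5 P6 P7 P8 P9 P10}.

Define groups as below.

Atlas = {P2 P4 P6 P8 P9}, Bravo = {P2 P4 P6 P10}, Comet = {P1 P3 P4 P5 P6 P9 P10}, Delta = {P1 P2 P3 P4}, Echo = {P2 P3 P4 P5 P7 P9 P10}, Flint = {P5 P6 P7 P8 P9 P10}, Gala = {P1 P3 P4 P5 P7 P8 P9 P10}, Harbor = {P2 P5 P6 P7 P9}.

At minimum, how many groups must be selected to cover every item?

2

Delta and Flint cover everything between them: the union {P1, P2, P3, P4, P5, P6, P7, P8, P9, P10} is all of U.
No single group has all 10 items (the largest, Gala, has 8), so 2 is optimal.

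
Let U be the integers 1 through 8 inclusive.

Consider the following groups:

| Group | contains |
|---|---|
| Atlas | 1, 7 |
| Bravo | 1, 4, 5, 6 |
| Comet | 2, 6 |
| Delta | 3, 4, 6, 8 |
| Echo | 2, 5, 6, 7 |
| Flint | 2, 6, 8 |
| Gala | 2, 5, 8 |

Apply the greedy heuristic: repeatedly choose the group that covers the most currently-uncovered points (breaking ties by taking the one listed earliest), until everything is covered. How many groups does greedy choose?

Greedy: pick Bravo (covers 4 new) → pick Delta (covers 2 new) → pick Echo (covers 2 new). Total picks: 3.

3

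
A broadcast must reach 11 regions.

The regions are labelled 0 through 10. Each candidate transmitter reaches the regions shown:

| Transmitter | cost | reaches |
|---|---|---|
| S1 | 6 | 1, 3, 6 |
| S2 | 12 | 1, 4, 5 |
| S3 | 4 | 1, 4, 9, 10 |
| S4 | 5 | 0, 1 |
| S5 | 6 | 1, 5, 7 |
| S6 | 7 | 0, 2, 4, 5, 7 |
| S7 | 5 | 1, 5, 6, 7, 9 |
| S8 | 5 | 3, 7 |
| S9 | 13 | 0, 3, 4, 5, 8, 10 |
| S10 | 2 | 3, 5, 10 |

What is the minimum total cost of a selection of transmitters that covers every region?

25

S6, S7, S9 together cover every region (S6 ∪ S7 ∪ S9 = {0, 1, 2, 3, 4, 5, 6, 7, 8, 9, 10}); total cost 7 + 5 + 13 = 25.
The greedy pick S10, S7, S6, S9 costs 27; no covering selection beats 25.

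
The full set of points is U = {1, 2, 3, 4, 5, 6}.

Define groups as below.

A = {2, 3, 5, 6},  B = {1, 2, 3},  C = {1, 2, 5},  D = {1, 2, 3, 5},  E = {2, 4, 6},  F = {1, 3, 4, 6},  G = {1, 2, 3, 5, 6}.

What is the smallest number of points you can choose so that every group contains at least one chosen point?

The 2 points {1, 6} hit every group.
No single point lies in every group, so at least 2 are needed and 2 is optimal.

2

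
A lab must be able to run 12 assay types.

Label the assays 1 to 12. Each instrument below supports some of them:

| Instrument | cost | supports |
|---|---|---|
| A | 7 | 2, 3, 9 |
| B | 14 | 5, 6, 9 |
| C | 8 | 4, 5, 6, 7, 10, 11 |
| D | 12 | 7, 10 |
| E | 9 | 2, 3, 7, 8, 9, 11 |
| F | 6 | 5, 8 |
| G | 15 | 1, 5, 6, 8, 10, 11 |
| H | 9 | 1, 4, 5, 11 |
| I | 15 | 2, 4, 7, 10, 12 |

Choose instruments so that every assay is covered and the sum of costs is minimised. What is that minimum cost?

A, G, I together cover every assay (A ∪ G ∪ I = {1, 2, 3, 4, 5, 6, 7, 8, 9, 10, 11, 12}); total cost 7 + 15 + 15 = 37.
The greedy pick C, E, H, I costs 41; no covering selection beats 37.

37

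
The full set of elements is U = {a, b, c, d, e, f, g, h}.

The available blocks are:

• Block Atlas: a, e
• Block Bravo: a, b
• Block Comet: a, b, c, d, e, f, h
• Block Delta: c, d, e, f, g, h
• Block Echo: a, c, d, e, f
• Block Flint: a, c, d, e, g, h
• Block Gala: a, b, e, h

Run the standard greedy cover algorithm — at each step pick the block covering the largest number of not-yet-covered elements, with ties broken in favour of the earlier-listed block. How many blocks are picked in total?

2

Greedy: pick Comet (covers 7 new) → pick Delta (covers 1 new). Total picks: 2.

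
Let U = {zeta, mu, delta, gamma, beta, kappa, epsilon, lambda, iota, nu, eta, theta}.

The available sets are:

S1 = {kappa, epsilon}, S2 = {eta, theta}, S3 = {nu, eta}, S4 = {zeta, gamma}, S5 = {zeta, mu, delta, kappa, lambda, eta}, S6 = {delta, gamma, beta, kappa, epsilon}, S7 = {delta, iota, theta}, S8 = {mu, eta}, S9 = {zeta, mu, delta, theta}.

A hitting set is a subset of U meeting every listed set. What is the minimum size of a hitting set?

4

Take H = {delta, gamma, epsilon, eta}. Each listed set contains at least one of these, so H is a hitting set of size 4.
The sets S1, S4, S7, S8 are pairwise disjoint, so any hitting set needs a separate point for each — at least 4. Hence 4 is optimal.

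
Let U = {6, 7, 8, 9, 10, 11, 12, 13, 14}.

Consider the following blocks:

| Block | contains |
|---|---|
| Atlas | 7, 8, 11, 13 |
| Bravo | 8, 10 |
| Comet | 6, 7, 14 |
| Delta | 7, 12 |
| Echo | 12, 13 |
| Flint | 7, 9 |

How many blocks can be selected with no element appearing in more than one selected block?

3

Bravo, Comet, Echo are pairwise disjoint (Bravo={8,10}; Comet={6,7,14}; Echo={12,13}).
Every remaining block overlaps one of these, and no 4 of the listed blocks are pairwise disjoint, so 3 is the maximum.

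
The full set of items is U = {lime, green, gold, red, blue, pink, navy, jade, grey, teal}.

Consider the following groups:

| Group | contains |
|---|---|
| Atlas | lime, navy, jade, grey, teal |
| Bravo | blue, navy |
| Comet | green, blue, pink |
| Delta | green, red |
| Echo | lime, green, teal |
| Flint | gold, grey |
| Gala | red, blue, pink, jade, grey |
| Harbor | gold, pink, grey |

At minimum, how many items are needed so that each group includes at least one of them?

The 3 items {green, blue, grey} hit every group.
The groups Bravo, Delta, Flint are pairwise disjoint, so any hitting set needs a separate item for each — at least 3. Hence 3 is optimal.

3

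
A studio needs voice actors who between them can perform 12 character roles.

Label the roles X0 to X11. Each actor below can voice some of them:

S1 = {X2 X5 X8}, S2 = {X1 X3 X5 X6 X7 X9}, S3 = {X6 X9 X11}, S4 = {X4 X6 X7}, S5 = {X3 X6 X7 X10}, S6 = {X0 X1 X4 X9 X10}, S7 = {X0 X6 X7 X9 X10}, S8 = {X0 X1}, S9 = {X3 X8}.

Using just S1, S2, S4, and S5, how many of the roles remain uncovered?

Union of S1, S2, S4, S5 = {X1, X2, X3, X4, X5, X6, X7, X8, X9, X10}.
Not covered: X0, X11 — 2 roles.

2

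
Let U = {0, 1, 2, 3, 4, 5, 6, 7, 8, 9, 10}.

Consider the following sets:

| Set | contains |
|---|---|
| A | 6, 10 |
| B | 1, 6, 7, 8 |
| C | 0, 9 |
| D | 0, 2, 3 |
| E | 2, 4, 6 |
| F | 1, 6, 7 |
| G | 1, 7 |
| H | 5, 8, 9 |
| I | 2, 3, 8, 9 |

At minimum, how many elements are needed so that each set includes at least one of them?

4

T = {3, 6, 7, 9} meets every set (each contains at least one member of T), and |T| = 4.
The sets A, D, G, H are pairwise disjoint, so any hitting set needs a separate element for each — at least 4. Hence 4 is optimal.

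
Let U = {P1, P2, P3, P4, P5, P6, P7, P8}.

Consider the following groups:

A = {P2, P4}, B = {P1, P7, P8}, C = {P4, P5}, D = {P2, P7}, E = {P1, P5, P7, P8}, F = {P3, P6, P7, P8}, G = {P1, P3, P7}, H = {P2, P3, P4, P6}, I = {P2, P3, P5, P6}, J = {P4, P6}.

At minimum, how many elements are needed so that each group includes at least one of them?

3

Take T = {P3, P4, P7}. Each listed group contains at least one of these, so T is a hitting set of size 3.
No choice of 2 elements meets every group, so 3 is the minimum.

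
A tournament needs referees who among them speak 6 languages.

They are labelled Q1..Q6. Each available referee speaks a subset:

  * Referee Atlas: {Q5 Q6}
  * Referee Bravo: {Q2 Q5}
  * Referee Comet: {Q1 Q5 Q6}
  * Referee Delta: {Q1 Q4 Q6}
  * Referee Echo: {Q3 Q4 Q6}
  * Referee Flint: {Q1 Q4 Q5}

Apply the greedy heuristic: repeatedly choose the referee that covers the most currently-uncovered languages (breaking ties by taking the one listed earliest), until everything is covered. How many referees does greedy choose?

Greedy: pick Comet (covers 3 new) → pick Echo (covers 2 new) → pick Bravo (covers 1 new). Total picks: 3.

3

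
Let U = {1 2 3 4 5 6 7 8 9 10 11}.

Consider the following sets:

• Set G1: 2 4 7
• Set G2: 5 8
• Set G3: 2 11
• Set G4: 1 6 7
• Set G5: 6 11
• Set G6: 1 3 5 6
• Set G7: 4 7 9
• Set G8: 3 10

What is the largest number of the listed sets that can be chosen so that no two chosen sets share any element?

G2, G5, G7, G8 are pairwise disjoint (G2={5,8}; G5={6,11}; G7={4,7,9}; G8={3,10}).
Every remaining set overlaps one of these, and no 5 of the listed sets are pairwise disjoint, so 4 is the maximum.

4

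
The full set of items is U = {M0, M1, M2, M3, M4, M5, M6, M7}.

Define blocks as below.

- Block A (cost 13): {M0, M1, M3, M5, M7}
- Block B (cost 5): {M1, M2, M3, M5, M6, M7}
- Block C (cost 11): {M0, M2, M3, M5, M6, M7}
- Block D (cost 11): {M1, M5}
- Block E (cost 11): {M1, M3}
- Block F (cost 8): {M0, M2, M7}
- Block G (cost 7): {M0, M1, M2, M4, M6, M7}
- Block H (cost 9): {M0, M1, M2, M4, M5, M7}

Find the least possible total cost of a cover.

B, G together cover every item (B ∪ G = {M0, M1, M2, M3, M4, M5, M6, M7}); total cost 5 + 7 = 12.
No covering selection has total cost below 12.

12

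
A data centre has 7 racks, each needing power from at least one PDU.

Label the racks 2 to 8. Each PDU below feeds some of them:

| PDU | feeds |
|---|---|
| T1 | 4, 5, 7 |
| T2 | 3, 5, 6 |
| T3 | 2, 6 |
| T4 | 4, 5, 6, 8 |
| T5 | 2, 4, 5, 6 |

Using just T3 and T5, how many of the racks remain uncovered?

3

Union of T3, T5 = {2, 4, 5, 6}.
Not covered: 3, 7, 8 — 3 racks.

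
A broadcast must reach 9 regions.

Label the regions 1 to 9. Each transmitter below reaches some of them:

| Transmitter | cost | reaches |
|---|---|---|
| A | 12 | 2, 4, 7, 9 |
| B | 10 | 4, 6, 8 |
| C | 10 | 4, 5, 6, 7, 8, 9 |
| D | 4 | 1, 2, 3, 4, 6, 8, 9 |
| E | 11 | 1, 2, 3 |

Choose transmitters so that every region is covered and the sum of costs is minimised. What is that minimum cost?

14

C, D together cover every region (C ∪ D = {1, 2, 3, 4, 5, 6, 7, 8, 9}); total cost 10 + 4 = 14.
No covering selection has total cost below 14.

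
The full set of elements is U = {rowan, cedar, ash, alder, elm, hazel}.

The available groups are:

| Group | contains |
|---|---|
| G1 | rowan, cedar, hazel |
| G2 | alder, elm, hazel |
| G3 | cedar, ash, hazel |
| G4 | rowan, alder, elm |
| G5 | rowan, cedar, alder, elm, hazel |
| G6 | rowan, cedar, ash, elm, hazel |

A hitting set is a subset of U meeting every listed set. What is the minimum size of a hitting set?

2

The 2 elements {cedar, elm} hit every group.
The groups G3, G4 are pairwise disjoint, so any hitting set needs a separate element for each — at least 2. Hence 2 is optimal.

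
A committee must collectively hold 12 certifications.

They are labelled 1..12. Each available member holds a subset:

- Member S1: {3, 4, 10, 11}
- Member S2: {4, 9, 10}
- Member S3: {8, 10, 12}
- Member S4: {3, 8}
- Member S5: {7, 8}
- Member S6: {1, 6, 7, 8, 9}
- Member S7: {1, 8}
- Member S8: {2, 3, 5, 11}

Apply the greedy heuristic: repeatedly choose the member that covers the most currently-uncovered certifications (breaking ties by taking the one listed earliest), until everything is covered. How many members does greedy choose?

Greedy: pick S6 (covers 5 new) → pick S1 (covers 4 new) → pick S8 (covers 2 new) → pick S3 (covers 1 new). Total picks: 4.

4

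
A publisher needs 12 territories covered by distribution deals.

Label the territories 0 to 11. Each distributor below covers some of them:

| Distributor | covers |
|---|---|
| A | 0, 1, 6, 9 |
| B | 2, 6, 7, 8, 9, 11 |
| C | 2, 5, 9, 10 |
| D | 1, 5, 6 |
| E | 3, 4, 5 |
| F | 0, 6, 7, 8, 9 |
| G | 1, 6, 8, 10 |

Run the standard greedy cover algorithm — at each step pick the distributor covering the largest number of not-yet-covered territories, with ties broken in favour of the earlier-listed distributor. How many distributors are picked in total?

4

Greedy: pick B (covers 6 new) → pick E (covers 3 new) → pick A (covers 2 new) → pick C (covers 1 new). Total picks: 4.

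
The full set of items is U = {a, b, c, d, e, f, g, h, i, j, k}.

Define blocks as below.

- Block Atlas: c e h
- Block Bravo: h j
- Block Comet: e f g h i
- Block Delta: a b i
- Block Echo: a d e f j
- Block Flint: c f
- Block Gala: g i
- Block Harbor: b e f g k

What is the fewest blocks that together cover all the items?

Comet, Echo, Flint, and Harbor cover everything between them: the union {a, b, c, d, e, f, g, h, i, j, k} is all of U.
No 3 of the 8 blocks cover everything (all 56 combinations miss at least one item), so 4 is optimal.

4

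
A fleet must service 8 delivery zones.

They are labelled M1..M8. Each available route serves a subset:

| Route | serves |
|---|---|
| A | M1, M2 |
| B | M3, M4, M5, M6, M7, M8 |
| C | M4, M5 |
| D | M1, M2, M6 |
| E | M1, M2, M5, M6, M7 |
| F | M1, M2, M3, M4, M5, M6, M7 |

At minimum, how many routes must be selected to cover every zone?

2

B and E together: B ∪ E = {M1, M2, M3, M4, M5, M6, M7, M8} — every zone is covered.
No single route has all 8 zones (the largest, F, has 7), so 2 is optimal.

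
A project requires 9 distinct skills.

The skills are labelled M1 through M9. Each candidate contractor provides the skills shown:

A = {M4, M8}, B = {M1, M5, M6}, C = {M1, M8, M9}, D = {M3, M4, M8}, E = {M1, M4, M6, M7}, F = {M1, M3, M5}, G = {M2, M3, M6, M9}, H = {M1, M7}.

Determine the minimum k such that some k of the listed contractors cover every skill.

4

Take {B, D, E, G}. Their union is {M1, M2, M3, M4, M5, M6, M7, M8, M9}, which is all 9 skills.
No 3 of the 8 contractors cover everything (all 56 combinations miss at least one skill), so 4 is optimal.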